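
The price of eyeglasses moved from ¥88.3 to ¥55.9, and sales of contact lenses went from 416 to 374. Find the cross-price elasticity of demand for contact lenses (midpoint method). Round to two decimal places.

ΔQ_x = 374 − 416 = -42; ΔP_y = 55.9 − 88.3 = -32.4.
Midpoints: P̄_y = 72.10, Q̄_x = 395.0.
ε_xy = (ΔQ_x/ΔP_y)(P̄_y/Q̄_x) = (-42/-32.4)(72.10/395.0).
ε_xy > 0, so the goods are substitutes.

0.24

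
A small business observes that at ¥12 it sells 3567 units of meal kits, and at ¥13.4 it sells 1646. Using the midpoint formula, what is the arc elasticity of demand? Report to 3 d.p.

-6.686

ΔQ = 1646 − 3567 = -1921; ΔP = 13.4 − 12 = 1.4.
Midpoints: P̄ = 12.70, Q̄ = 2606.5.
ε = (ΔQ/ΔP)(P̄/Q̄) = (-1921/1.4)(12.70/2606.5).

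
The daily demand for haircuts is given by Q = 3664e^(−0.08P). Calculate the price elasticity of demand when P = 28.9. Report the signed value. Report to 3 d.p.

At P = 28.9, Q = 362.967.
dQ/dP = −0.08·3664e^(−0.08P) = −0.08Q = -29.037.
ε = (dQ/dP)(P/Q) = (-29.037)(28.9/362.967).

-2.312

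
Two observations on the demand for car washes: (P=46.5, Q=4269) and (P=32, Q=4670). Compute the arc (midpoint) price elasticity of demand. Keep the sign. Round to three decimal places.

ΔQ = 4670 − 4269 = 401; ΔP = 32 − 46.5 = -14.5.
Midpoints: P̄ = 39.25, Q̄ = 4469.5.
ε = (ΔQ/ΔP)(P̄/Q̄) = (401/-14.5)(39.25/4469.5).

-0.243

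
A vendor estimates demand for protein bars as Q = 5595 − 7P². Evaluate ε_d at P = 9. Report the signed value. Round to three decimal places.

At P = 9, Q = 5028.
dQ/dP = −14P = -126.
ε = (dQ/dP)(P/Q) = (-126)(9/5028).
|ε| < 1, so demand is inelastic at this price.

-0.226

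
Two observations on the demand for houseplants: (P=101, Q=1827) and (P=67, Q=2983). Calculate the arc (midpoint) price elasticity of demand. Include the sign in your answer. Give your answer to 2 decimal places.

-1.19

ΔQ = 2983 − 1827 = 1156; ΔP = 67 − 101 = -34.
Midpoints: P̄ = 84.00, Q̄ = 2405.0.
ε = (ΔQ/ΔP)(P̄/Q̄) = (1156/-34)(84.00/2405.0).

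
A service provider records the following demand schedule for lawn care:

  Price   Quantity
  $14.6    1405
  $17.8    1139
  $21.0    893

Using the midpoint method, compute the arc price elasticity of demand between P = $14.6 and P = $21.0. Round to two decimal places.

At P = 14.6, Q = 1405; at P = 21.0, Q = 893.
ΔQ = -512, ΔP = 6.4. Midpoints: P̄ = 17.80, Q̄ = 1149.0.
ε = (ΔQ/ΔP)(P̄/Q̄) = (-512/6.4)(17.80/1149.0).

-1.24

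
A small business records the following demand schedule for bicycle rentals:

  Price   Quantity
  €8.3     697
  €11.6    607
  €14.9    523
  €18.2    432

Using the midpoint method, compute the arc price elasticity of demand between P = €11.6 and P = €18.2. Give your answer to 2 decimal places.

-0.76

At P = 11.6, Q = 607; at P = 18.2, Q = 432.
ΔQ = -175, ΔP = 6.6. Midpoints: P̄ = 14.90, Q̄ = 519.5.
ε = (ΔQ/ΔP)(P̄/Q̄) = (-175/6.6)(14.90/519.5).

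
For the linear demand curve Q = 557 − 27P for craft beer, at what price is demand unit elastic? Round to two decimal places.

10.31

For linear demand Q = a − bP, ε = −bP/(a − bP). |ε| = 1 when bP = a − bP, i.e. P = a/(2b).
P = 557/(2·27) = 557/54 = 10.3148.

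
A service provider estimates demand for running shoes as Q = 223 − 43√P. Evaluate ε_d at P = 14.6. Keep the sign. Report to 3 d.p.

-1.400

At P = 14.6, Q = 58.697.
dQ/dP = −43/(2√P) = -5.627.
ε = (dQ/dP)(P/Q) = (-5.627)(14.6/58.697).
|ε| > 1, so demand is elastic at this price.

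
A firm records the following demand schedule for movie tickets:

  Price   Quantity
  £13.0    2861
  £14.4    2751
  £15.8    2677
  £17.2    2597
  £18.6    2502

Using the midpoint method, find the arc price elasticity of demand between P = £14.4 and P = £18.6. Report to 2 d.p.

At P = 14.4, Q = 2751; at P = 18.6, Q = 2502.
ΔQ = -249, ΔP = 4.2. Midpoints: P̄ = 16.50, Q̄ = 2626.5.
ε = (ΔQ/ΔP)(P̄/Q̄) = (-249/4.2)(16.50/2626.5).

-0.37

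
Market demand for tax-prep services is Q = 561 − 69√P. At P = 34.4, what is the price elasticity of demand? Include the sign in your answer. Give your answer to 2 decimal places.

At P = 34.4, Q = 156.305.
dQ/dP = −69/(2√P) = -5.882.
ε = (dQ/dP)(P/Q) = (-5.882)(34.4/156.305).
|ε| > 1, so demand is elastic at this price.

-1.29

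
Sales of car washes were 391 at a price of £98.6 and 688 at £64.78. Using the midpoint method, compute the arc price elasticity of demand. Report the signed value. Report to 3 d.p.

ΔQ = 688 − 391 = 297; ΔP = 64.78 − 98.6 = -33.82.
Midpoints: P̄ = 81.69, Q̄ = 539.5.
ε = (ΔQ/ΔP)(P̄/Q̄) = (297/-33.82)(81.69/539.5).

-1.330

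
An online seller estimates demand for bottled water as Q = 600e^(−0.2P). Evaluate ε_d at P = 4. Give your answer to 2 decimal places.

-0.80

At P = 4, Q = 269.597.
dQ/dP = −0.2·600e^(−0.2P) = −0.2Q = -53.919.
ε = (dQ/dP)(P/Q) = (-53.919)(4/269.597).
|ε| < 1, so demand is inelastic at this price.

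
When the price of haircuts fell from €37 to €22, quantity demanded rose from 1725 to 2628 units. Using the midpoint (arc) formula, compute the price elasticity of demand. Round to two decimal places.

ΔQ = 2628 − 1725 = 903; ΔP = 22 − 37 = -15.
Midpoints: P̄ = 29.50, Q̄ = 2176.5.
ε = (ΔQ/ΔP)(P̄/Q̄) = (903/-15)(29.50/2176.5).

-0.82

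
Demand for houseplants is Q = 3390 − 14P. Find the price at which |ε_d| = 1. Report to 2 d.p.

For linear demand Q = a − bP, ε = −bP/(a − bP). |ε| = 1 when bP = a − bP, i.e. P = a/(2b).
P = 3390/(2·14) = 3390/28 = 121.0714.

121.07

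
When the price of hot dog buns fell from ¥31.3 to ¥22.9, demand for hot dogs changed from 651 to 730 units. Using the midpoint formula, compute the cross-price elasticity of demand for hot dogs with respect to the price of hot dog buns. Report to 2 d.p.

-0.37

ΔQ_x = 730 − 651 = 79; ΔP_y = 22.9 − 31.3 = -8.4.
Midpoints: P̄_y = 27.10, Q̄_x = 690.5.
ε_xy = (ΔQ_x/ΔP_y)(P̄_y/Q̄_x) = (79/-8.4)(27.10/690.5).
ε_xy < 0, so the goods are complements.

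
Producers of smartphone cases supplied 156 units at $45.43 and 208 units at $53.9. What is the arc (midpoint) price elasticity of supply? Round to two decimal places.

ΔQ = 208 − 156 = 52; ΔP = 53.9 − 45.43 = 8.47.
Midpoints: P̄ = 49.66, Q̄ = 182.0.
ε_s = (ΔQ/ΔP)(P̄/Q̄) = (52/8.47)(49.66/182.0).

1.68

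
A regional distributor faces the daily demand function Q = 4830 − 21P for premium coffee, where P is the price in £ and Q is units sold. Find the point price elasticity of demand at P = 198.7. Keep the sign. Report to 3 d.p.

At P = 198.7, Q = 657.300.
dQ/dP = −21.
ε = (dQ/dP)(P/Q) = (-21)(198.7/657.300).

-6.348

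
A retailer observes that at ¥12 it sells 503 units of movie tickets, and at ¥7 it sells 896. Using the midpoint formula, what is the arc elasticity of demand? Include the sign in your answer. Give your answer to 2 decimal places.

-1.07

ΔQ = 896 − 503 = 393; ΔP = 7 − 12 = -5.
Midpoints: P̄ = 9.50, Q̄ = 699.5.
ε = (ΔQ/ΔP)(P̄/Q̄) = (393/-5)(9.50/699.5).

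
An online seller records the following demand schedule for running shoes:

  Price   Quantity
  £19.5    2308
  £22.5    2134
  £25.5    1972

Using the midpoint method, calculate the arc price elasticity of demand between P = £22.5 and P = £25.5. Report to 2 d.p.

-0.63

At P = 22.5, Q = 2134; at P = 25.5, Q = 1972.
ΔQ = -162, ΔP = 3.0. Midpoints: P̄ = 24.00, Q̄ = 2053.0.
ε = (ΔQ/ΔP)(P̄/Q̄) = (-162/3.0)(24.00/2053.0).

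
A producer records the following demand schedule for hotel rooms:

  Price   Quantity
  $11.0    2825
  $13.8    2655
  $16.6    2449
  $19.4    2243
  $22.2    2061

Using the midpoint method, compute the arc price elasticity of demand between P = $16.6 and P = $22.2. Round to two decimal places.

At P = 16.6, Q = 2449; at P = 22.2, Q = 2061.
ΔQ = -388, ΔP = 5.6. Midpoints: P̄ = 19.40, Q̄ = 2255.0.
ε = (ΔQ/ΔP)(P̄/Q̄) = (-388/5.6)(19.40/2255.0).

-0.60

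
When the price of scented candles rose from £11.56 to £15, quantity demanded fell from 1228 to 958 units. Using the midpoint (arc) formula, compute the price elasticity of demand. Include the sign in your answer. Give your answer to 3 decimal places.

-0.954

ΔQ = 958 − 1228 = -270; ΔP = 15 − 11.56 = 3.44.
Midpoints: P̄ = 13.28, Q̄ = 1093.0.
ε = (ΔQ/ΔP)(P̄/Q̄) = (-270/3.44)(13.28/1093.0).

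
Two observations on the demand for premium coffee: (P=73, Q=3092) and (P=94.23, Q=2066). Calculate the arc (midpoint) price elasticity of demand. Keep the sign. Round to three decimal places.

-1.567

ΔQ = 2066 − 3092 = -1026; ΔP = 94.23 − 73 = 21.23.
Midpoints: P̄ = 83.62, Q̄ = 2579.0.
ε = (ΔQ/ΔP)(P̄/Q̄) = (-1026/21.23)(83.62/2579.0).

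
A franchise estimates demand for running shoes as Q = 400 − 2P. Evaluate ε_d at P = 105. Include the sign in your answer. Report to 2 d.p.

At P = 105, Q = 190.
dQ/dP = −2.
ε = (dQ/dP)(P/Q) = (-2)(105/190).

-1.11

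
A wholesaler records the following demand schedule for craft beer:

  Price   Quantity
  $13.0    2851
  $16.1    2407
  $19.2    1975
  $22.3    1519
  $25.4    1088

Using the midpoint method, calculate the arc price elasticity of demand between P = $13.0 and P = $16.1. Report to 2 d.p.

-0.79

At P = 13.0, Q = 2851; at P = 16.1, Q = 2407.
ΔQ = -444, ΔP = 3.1. Midpoints: P̄ = 14.55, Q̄ = 2629.0.
ε = (ΔQ/ΔP)(P̄/Q̄) = (-444/3.1)(14.55/2629.0).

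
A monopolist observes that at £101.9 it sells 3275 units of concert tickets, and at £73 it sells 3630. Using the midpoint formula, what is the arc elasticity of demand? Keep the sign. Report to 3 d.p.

ΔQ = 3630 − 3275 = 355; ΔP = 73 − 101.9 = -28.9.
Midpoints: P̄ = 87.45, Q̄ = 3452.5.
ε = (ΔQ/ΔP)(P̄/Q̄) = (355/-28.9)(87.45/3452.5).

-0.311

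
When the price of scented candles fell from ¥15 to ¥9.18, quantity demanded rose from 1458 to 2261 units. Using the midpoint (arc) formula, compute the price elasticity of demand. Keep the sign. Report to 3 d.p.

ΔQ = 2261 − 1458 = 803; ΔP = 9.18 − 15 = -5.82.
Midpoints: P̄ = 12.09, Q̄ = 1859.5.
ε = (ΔQ/ΔP)(P̄/Q̄) = (803/-5.82)(12.09/1859.5).

-0.897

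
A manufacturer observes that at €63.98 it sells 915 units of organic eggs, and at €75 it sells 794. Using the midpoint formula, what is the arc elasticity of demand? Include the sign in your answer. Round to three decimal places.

-0.893

ΔQ = 794 − 915 = -121; ΔP = 75 − 63.98 = 11.02.
Midpoints: P̄ = 69.49, Q̄ = 854.5.
ε = (ΔQ/ΔP)(P̄/Q̄) = (-121/11.02)(69.49/854.5).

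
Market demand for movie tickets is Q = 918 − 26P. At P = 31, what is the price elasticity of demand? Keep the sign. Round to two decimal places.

At P = 31, Q = 112.
dQ/dP = −26.
ε = (dQ/dP)(P/Q) = (-26)(31/112).

-7.20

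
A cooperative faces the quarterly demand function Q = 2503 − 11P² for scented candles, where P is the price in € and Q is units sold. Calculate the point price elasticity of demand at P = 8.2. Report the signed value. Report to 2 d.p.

-0.84

At P = 8.2, Q = 1763.360.
dQ/dP = −22P = -180.400.
ε = (dQ/dP)(P/Q) = (-180.400)(8.2/1763.360).
|ε| < 1, so demand is inelastic at this price.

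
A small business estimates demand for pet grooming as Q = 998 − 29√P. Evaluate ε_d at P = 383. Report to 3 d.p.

-0.659

At P = 383, Q = 430.459.
dQ/dP = −29/(2√P) = -0.741.
ε = (dQ/dP)(P/Q) = (-0.741)(383/430.459).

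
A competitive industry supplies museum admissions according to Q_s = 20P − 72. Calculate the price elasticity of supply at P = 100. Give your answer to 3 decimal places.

At P = 100, Q_s = 1928.
dQ_s/dP = 20.
ε_s = (dQ_s/dP)(P/Q_s) = (20)(100/1928).

1.037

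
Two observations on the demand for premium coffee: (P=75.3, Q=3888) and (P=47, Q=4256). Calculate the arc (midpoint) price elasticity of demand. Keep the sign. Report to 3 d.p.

-0.195

ΔQ = 4256 − 3888 = 368; ΔP = 47 − 75.3 = -28.3.
Midpoints: P̄ = 61.15, Q̄ = 4072.0.
ε = (ΔQ/ΔP)(P̄/Q̄) = (368/-28.3)(61.15/4072.0).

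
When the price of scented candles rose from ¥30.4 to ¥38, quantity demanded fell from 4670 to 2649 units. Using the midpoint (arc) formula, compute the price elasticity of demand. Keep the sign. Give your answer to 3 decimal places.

ΔQ = 2649 − 4670 = -2021; ΔP = 38 − 30.4 = 7.6.
Midpoints: P̄ = 34.20, Q̄ = 3659.5.
ε = (ΔQ/ΔP)(P̄/Q̄) = (-2021/7.6)(34.20/3659.5).

-2.485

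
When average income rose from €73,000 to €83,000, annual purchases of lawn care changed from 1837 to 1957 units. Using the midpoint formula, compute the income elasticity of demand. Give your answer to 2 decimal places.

ΔQ = 120, ΔI = 10000. Midpoints: Ī = 78,000, Q̄ = 1897.0.
ε_I = (ΔQ/ΔI)(Ī/Q̄) = (120/10000)(78000/1897.0).
ε_I > 0, so the good is normal.

0.49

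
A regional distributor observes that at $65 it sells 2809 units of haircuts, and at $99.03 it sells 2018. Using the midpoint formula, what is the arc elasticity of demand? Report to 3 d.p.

-0.790

ΔQ = 2018 − 2809 = -791; ΔP = 99.03 − 65 = 34.03.
Midpoints: P̄ = 82.02, Q̄ = 2413.5.
ε = (ΔQ/ΔP)(P̄/Q̄) = (-791/34.03)(82.02/2413.5).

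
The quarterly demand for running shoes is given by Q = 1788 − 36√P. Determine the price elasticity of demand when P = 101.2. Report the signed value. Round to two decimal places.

At P = 101.2, Q = 1425.846.
dQ/dP = −36/(2√P) = -1.789.
ε = (dQ/dP)(P/Q) = (-1.789)(101.2/1425.846).

-0.13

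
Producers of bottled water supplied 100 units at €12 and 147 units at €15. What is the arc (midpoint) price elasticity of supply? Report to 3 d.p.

ΔQ = 147 − 100 = 47; ΔP = 15 − 12 = 3.
Midpoints: P̄ = 13.50, Q̄ = 123.5.
ε_s = (ΔQ/ΔP)(P̄/Q̄) = (47/3)(13.50/123.5).

1.713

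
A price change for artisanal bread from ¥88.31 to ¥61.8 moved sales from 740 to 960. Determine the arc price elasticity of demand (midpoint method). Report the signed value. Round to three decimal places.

-0.733

ΔQ = 960 − 740 = 220; ΔP = 61.8 − 88.31 = -26.51.
Midpoints: P̄ = 75.06, Q̄ = 850.0.
ε = (ΔQ/ΔP)(P̄/Q̄) = (220/-26.51)(75.06/850.0).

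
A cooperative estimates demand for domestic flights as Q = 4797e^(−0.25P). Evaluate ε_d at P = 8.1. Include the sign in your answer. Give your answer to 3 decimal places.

At P = 8.1, Q = 633.174.
dQ/dP = −0.25·4797e^(−0.25P) = −0.25Q = -158.294.
ε = (dQ/dP)(P/Q) = (-158.294)(8.1/633.174).

-2.025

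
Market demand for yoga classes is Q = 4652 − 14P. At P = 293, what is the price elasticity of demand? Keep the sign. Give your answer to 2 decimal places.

-7.46

At P = 293, Q = 550.
dQ/dP = −14.
ε = (dQ/dP)(P/Q) = (-14)(293/550).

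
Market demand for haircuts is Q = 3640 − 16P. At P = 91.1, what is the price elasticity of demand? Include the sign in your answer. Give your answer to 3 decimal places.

-0.668

At P = 91.1, Q = 2182.400.
dQ/dP = −16.
ε = (dQ/dP)(P/Q) = (-16)(91.1/2182.400).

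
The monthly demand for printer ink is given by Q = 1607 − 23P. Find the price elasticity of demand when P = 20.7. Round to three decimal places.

-0.421

At P = 20.7, Q = 1130.900.
dQ/dP = −23.
ε = (dQ/dP)(P/Q) = (-23)(20.7/1130.900).
|ε| < 1, so demand is inelastic at this price.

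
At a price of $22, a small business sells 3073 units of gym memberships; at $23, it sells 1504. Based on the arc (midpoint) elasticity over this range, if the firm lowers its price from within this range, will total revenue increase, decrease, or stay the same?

increase

Arc ε = (-1569/1)(22.50/2288.5) ≈ -15.426.
|ε| = 15.43 > 1, so demand is elastic. A price cut therefore raises total revenue.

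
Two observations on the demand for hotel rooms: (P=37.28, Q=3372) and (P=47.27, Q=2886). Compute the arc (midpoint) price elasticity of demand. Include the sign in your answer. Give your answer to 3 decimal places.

ΔQ = 2886 − 3372 = -486; ΔP = 47.27 − 37.28 = 9.99.
Midpoints: P̄ = 42.28, Q̄ = 3129.0.
ε = (ΔQ/ΔP)(P̄/Q̄) = (-486/9.99)(42.28/3129.0).

-0.657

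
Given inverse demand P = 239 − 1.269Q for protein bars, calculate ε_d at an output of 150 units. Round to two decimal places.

-0.26

At Q = 150, P = 239 − 1.269(150) = 48.65.
dP/dQ = −1.269, so dQ/dP = 1/(−1.269) = -0.788.
ε = (dQ/dP)(P/Q) = (-0.788)(48.65/150).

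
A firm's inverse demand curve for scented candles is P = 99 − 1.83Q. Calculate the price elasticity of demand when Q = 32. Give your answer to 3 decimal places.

At Q = 32, P = 99 − 1.83(32) = 40.44.
dP/dQ = −1.83, so dQ/dP = 1/(−1.83) = -0.546.
ε = (dQ/dP)(P/Q) = (-0.546)(40.44/32).

-0.691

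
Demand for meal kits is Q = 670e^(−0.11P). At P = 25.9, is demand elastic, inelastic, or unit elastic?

Q = 38.794, dQ/dP = -4.267.
ε = (dQ/dP)(P/Q) ≈ -2.849.
|ε| = 2.85 > 1.

elastic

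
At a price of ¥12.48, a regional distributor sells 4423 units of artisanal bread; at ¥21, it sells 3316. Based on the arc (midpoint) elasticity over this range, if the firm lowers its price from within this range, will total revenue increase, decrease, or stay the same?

decrease

Arc ε = (-1107/8.52)(16.74/3869.5) ≈ -0.562.
|ε| = 0.56 < 1, so demand is inelastic. A price cut therefore reduces total revenue.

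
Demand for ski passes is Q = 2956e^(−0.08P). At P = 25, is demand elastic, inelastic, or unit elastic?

elastic

Q = 400.051, dQ/dP = -32.004.
ε = (dQ/dP)(P/Q) ≈ -2.000.
|ε| = 2.00 > 1.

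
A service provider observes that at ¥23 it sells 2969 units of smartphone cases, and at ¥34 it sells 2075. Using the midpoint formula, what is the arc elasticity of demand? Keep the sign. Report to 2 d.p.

-0.92

ΔQ = 2075 − 2969 = -894; ΔP = 34 − 23 = 11.
Midpoints: P̄ = 28.50, Q̄ = 2522.0.
ε = (ΔQ/ΔP)(P̄/Q̄) = (-894/11)(28.50/2522.0).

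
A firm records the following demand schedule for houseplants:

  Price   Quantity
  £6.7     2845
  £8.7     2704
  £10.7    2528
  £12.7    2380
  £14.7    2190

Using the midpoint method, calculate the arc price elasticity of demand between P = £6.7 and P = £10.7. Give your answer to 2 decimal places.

-0.26

At P = 6.7, Q = 2845; at P = 10.7, Q = 2528.
ΔQ = -317, ΔP = 4.0. Midpoints: P̄ = 8.70, Q̄ = 2686.5.
ε = (ΔQ/ΔP)(P̄/Q̄) = (-317/4.0)(8.70/2686.5).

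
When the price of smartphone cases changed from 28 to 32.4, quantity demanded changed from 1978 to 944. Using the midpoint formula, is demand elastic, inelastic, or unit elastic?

elastic

Arc ε ≈ -4.858.
|ε| = 4.86 > 1.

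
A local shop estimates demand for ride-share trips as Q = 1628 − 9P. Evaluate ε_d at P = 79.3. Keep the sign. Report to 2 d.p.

-0.78

At P = 79.3, Q = 914.300.
dQ/dP = −9.
ε = (dQ/dP)(P/Q) = (-9)(79.3/914.300).
|ε| < 1, so demand is inelastic at this price.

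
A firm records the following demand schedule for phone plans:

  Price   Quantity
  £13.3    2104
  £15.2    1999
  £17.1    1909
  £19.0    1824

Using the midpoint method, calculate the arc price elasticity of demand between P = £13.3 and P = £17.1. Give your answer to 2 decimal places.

-0.39

At P = 13.3, Q = 2104; at P = 17.1, Q = 1909.
ΔQ = -195, ΔP = 3.8. Midpoints: P̄ = 15.20, Q̄ = 2006.5.
ε = (ΔQ/ΔP)(P̄/Q̄) = (-195/3.8)(15.20/2006.5).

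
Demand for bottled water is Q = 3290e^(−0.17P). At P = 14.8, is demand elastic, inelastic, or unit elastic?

Q = 265.773, dQ/dP = -45.181.
ε = (dQ/dP)(P/Q) ≈ -2.516.
|ε| = 2.52 > 1.

elastic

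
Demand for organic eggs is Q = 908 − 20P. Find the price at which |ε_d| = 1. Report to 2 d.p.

22.70

For linear demand Q = a − bP, ε = −bP/(a − bP). |ε| = 1 when bP = a − bP, i.e. P = a/(2b).
P = 908/(2·20) = 908/40 = 22.7000.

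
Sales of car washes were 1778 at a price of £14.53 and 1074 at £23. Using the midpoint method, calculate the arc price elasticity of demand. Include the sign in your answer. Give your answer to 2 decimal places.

-1.09

ΔQ = 1074 − 1778 = -704; ΔP = 23 − 14.53 = 8.47.
Midpoints: P̄ = 18.77, Q̄ = 1426.0.
ε = (ΔQ/ΔP)(P̄/Q̄) = (-704/8.47)(18.77/1426.0).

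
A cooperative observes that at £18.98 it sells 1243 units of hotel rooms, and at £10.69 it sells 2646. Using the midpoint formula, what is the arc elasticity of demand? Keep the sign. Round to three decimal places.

-1.291

ΔQ = 2646 − 1243 = 1403; ΔP = 10.69 − 18.98 = -8.29.
Midpoints: P̄ = 14.84, Q̄ = 1944.5.
ε = (ΔQ/ΔP)(P̄/Q̄) = (1403/-8.29)(14.84/1944.5).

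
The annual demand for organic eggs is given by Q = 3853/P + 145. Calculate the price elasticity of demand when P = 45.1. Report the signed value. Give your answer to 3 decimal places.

At P = 45.1, Q = 230.432.
dQ/dP = −3853/P² = -1.894.
ε = (dQ/dP)(P/Q) = (-1.894)(45.1/230.432).

-0.371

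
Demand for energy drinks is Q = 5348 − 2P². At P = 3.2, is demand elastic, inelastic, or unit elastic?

Q = 5327.520, dQ/dP = -12.800.
ε = (dQ/dP)(P/Q) ≈ -0.008.
|ε| = 0.01 < 1.

inelastic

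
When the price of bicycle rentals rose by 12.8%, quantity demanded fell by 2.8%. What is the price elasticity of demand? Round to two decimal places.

ε = %ΔQ / %ΔP = (-2.8)/(12.8) = -0.219.

-0.22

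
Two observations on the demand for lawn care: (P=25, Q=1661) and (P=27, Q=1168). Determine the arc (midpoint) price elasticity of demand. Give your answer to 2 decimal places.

-4.53

ΔQ = 1168 − 1661 = -493; ΔP = 27 − 25 = 2.
Midpoints: P̄ = 26.00, Q̄ = 1414.5.
ε = (ΔQ/ΔP)(P̄/Q̄) = (-493/2)(26.00/1414.5).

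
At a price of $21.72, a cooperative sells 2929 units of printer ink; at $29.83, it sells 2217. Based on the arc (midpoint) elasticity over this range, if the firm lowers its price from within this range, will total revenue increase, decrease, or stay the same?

Arc ε = (-712/8.11)(25.77/2573.0) ≈ -0.879.
|ε| = 0.88 < 1, so demand is inelastic. A price cut therefore reduces total revenue.

decrease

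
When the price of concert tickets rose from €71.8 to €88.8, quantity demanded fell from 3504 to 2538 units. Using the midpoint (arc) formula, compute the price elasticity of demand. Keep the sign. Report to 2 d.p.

ΔQ = 2538 − 3504 = -966; ΔP = 88.8 − 71.8 = 17.
Midpoints: P̄ = 80.30, Q̄ = 3021.0.
ε = (ΔQ/ΔP)(P̄/Q̄) = (-966/17)(80.30/3021.0).

-1.51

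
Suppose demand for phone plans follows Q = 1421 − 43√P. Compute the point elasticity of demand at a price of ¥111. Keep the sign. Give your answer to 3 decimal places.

At P = 111, Q = 967.967.
dQ/dP = −43/(2√P) = -2.041.
ε = (dQ/dP)(P/Q) = (-2.041)(111/967.967).

-0.234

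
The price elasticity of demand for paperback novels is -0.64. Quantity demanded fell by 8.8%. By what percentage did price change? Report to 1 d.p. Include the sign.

%ΔP ≈ %ΔQ / ε = (-8.8%)/(-0.64) = 13.75%.

13.8%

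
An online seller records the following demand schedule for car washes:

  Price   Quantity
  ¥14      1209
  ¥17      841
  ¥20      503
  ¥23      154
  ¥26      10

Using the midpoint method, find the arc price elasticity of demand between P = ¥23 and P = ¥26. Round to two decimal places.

At P = 23, Q = 154; at P = 26, Q = 10.
ΔQ = -144, ΔP = 3. Midpoints: P̄ = 24.50, Q̄ = 82.0.
ε = (ΔQ/ΔP)(P̄/Q̄) = (-144/3)(24.50/82.0).

-14.34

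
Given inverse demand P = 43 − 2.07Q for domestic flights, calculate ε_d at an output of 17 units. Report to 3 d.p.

At Q = 17, P = 43 − 2.07(17) = 7.81.
dP/dQ = −2.07, so dQ/dP = 1/(−2.07) = -0.483.
ε = (dQ/dP)(P/Q) = (-0.483)(7.81/17).

-0.222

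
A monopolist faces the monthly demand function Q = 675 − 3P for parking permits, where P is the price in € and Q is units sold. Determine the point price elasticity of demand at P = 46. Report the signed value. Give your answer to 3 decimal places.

At P = 46, Q = 537.
dQ/dP = −3.
ε = (dQ/dP)(P/Q) = (-3)(46/537).
|ε| < 1, so demand is inelastic at this price.

-0.257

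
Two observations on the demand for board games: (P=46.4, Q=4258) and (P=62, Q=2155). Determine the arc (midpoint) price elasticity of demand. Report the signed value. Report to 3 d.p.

-2.279

ΔQ = 2155 − 4258 = -2103; ΔP = 62 − 46.4 = 15.6.
Midpoints: P̄ = 54.20, Q̄ = 3206.5.
ε = (ΔQ/ΔP)(P̄/Q̄) = (-2103/15.6)(54.20/3206.5).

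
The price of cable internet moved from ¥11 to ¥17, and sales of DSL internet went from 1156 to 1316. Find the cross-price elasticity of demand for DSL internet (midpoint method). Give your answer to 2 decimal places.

0.30

ΔQ_x = 1316 − 1156 = 160; ΔP_y = 17 − 11 = 6.
Midpoints: P̄_y = 14.00, Q̄_x = 1236.0.
ε_xy = (ΔQ_x/ΔP_y)(P̄_y/Q̄_x) = (160/6)(14.00/1236.0).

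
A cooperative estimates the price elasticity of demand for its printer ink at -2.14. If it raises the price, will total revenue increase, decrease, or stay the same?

|ε| = 2.14 > 1, so demand is elastic. A price rise therefore reduces total revenue.

decrease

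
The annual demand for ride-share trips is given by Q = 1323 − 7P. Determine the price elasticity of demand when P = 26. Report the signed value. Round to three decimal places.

-0.160

At P = 26, Q = 1141.
dQ/dP = −7.
ε = (dQ/dP)(P/Q) = (-7)(26/1141).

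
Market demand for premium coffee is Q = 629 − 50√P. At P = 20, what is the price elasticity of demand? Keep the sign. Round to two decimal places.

At P = 20, Q = 405.393.
dQ/dP = −50/(2√P) = -5.590.
ε = (dQ/dP)(P/Q) = (-5.590)(20/405.393).
|ε| < 1, so demand is inelastic at this price.

-0.28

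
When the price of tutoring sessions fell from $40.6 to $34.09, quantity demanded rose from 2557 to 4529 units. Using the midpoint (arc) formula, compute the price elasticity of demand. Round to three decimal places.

ΔQ = 4529 − 2557 = 1972; ΔP = 34.09 − 40.6 = -6.51.
Midpoints: P̄ = 37.34, Q̄ = 3543.0.
ε = (ΔQ/ΔP)(P̄/Q̄) = (1972/-6.51)(37.34/3543.0).

-3.193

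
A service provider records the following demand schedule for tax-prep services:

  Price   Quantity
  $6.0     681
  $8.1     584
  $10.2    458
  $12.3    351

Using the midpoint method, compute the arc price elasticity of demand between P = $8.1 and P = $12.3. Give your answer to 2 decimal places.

At P = 8.1, Q = 584; at P = 12.3, Q = 351.
ΔQ = -233, ΔP = 4.2. Midpoints: P̄ = 10.20, Q̄ = 467.5.
ε = (ΔQ/ΔP)(P̄/Q̄) = (-233/4.2)(10.20/467.5).

-1.21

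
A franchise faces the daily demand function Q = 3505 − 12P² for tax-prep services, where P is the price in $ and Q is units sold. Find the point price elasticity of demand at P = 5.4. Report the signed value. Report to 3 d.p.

At P = 5.4, Q = 3155.080.
dQ/dP = −24P = -129.600.
ε = (dQ/dP)(P/Q) = (-129.600)(5.4/3155.080).

-0.222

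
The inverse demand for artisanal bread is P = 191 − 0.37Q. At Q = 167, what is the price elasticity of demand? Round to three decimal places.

-2.091

At Q = 167, P = 191 − 0.37(167) = 129.21.
dP/dQ = −0.37, so dQ/dP = 1/(−0.37) = -2.703.
ε = (dQ/dP)(P/Q) = (-2.703)(129.21/167).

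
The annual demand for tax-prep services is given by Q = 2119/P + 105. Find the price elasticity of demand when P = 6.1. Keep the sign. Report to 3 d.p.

At P = 6.1, Q = 452.377.
dQ/dP = −2119/P² = -56.947.
ε = (dQ/dP)(P/Q) = (-56.947)(6.1/452.377).
|ε| < 1, so demand is inelastic at this price.

-0.768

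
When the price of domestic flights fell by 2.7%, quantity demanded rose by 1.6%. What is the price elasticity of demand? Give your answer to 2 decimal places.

-0.59

ε = %ΔQ / %ΔP = (1.6)/(-2.7) = -0.593.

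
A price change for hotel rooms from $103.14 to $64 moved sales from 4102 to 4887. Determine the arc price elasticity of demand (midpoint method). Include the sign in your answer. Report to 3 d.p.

-0.373

ΔQ = 4887 − 4102 = 785; ΔP = 64 − 103.14 = -39.14.
Midpoints: P̄ = 83.57, Q̄ = 4494.5.
ε = (ΔQ/ΔP)(P̄/Q̄) = (785/-39.14)(83.57/4494.5).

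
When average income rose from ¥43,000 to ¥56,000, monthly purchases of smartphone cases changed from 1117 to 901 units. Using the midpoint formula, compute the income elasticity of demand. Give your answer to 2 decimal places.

-0.82

ΔQ = -216, ΔI = 13000. Midpoints: Ī = 49,500, Q̄ = 1009.0.
ε_I = (ΔQ/ΔI)(Ī/Q̄) = (-216/13000)(49500/1009.0).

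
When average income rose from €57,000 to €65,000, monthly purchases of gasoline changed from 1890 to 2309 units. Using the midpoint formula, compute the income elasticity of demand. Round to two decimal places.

ΔQ = 419, ΔI = 8000. Midpoints: Ī = 61,000, Q̄ = 2099.5.
ε_I = (ΔQ/ΔI)(Ī/Q̄) = (419/8000)(61000/2099.5).

1.52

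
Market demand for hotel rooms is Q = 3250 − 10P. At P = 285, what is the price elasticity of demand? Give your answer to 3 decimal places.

At P = 285, Q = 400.
dQ/dP = −10.
ε = (dQ/dP)(P/Q) = (-10)(285/400).
|ε| > 1, so demand is elastic at this price.

-7.125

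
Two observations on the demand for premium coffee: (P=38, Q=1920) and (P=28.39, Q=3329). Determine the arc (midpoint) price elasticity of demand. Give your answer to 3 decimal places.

-1.854

ΔQ = 3329 − 1920 = 1409; ΔP = 28.39 − 38 = -9.61.
Midpoints: P̄ = 33.20, Q̄ = 2624.5.
ε = (ΔQ/ΔP)(P̄/Q̄) = (1409/-9.61)(33.20/2624.5).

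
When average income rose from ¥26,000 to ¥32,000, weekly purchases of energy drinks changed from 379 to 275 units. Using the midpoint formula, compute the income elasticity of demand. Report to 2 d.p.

ΔQ = -104, ΔI = 6000. Midpoints: Ī = 29,000, Q̄ = 327.0.
ε_I = (ΔQ/ΔI)(Ī/Q̄) = (-104/6000)(29000/327.0).

-1.54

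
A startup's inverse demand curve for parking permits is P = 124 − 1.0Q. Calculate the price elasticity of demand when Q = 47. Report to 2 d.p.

-1.64

At Q = 47, P = 124 − 1.0(47) = 77.00.
dP/dQ = −1.0, so dQ/dP = 1/(−1.0) = -1.000.
ε = (dQ/dP)(P/Q) = (-1.000)(77.00/47).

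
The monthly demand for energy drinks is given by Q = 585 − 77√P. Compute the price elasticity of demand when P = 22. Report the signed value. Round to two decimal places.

-0.81

At P = 22, Q = 223.838.
dQ/dP = −77/(2√P) = -8.208.
ε = (dQ/dP)(P/Q) = (-8.208)(22/223.838).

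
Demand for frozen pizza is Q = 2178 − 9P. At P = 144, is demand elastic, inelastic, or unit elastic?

Q = 882, dQ/dP = -9.
ε = (dQ/dP)(P/Q) ≈ -1.469.
|ε| = 1.47 > 1.

elastic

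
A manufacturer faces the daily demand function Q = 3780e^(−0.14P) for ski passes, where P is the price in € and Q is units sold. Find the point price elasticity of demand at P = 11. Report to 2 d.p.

-1.54

At P = 11, Q = 810.361.
dQ/dP = −0.14·3780e^(−0.14P) = −0.14Q = -113.450.
ε = (dQ/dP)(P/Q) = (-113.450)(11/810.361).
|ε| > 1, so demand is elastic at this price.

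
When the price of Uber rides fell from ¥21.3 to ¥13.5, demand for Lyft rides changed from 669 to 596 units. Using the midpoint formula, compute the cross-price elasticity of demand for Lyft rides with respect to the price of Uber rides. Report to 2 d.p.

ΔQ_x = 596 − 669 = -73; ΔP_y = 13.5 − 21.3 = -7.8.
Midpoints: P̄_y = 17.40, Q̄_x = 632.5.
ε_xy = (ΔQ_x/ΔP_y)(P̄_y/Q̄_x) = (-73/-7.8)(17.40/632.5).

0.26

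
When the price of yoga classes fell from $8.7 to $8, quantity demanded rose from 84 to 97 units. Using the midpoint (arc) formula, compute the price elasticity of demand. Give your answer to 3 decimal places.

-1.713

ΔQ = 97 − 84 = 13; ΔP = 8 − 8.7 = -0.7.
Midpoints: P̄ = 8.35, Q̄ = 90.5.
ε = (ΔQ/ΔP)(P̄/Q̄) = (13/-0.7)(8.35/90.5).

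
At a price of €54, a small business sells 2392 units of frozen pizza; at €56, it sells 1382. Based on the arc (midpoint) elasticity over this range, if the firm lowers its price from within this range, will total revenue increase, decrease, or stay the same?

Arc ε = (-1010/2)(55.00/1887.0) ≈ -14.719.
|ε| = 14.72 > 1, so demand is elastic. A price cut therefore raises total revenue.

increase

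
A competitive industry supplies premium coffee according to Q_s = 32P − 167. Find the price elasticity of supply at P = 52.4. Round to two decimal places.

1.11

At P = 52.4, Q_s = 1509.80.
dQ_s/dP = 32.
ε_s = (dQ_s/dP)(P/Q_s) = (32)(52.4/1509.80).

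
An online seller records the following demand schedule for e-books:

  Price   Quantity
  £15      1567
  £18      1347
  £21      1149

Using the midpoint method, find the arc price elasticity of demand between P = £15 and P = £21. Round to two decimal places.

-0.92

At P = 15, Q = 1567; at P = 21, Q = 1149.
ΔQ = -418, ΔP = 6. Midpoints: P̄ = 18.00, Q̄ = 1358.0.
ε = (ΔQ/ΔP)(P̄/Q̄) = (-418/6)(18.00/1358.0).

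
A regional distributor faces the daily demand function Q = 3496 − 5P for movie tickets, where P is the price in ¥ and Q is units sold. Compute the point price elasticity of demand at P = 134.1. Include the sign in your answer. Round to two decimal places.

-0.24

At P = 134.1, Q = 2825.500.
dQ/dP = −5.
ε = (dQ/dP)(P/Q) = (-5)(134.1/2825.500).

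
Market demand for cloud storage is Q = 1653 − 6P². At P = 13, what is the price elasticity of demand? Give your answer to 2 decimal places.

-3.17

At P = 13, Q = 639.
dQ/dP = −12P = -156.
ε = (dQ/dP)(P/Q) = (-156)(13/639).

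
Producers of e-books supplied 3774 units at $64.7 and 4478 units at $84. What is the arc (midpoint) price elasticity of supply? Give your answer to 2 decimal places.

ΔQ = 4478 − 3774 = 704; ΔP = 84 − 64.7 = 19.3.
Midpoints: P̄ = 74.35, Q̄ = 4126.0.
ε_s = (ΔQ/ΔP)(P̄/Q̄) = (704/19.3)(74.35/4126.0).

0.66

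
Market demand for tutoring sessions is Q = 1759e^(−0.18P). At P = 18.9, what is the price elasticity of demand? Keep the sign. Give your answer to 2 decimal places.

-3.40

At P = 18.9, Q = 58.586.
dQ/dP = −0.18·1759e^(−0.18P) = −0.18Q = -10.546.
ε = (dQ/dP)(P/Q) = (-10.546)(18.9/58.586).
|ε| > 1, so demand is elastic at this price.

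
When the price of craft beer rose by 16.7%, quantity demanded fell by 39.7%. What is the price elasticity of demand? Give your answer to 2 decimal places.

-2.38

ε = %ΔQ / %ΔP = (-39.7)/(16.7) = -2.377.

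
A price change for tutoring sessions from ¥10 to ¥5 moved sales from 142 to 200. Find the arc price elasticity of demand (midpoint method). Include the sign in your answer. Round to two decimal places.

-0.51

ΔQ = 200 − 142 = 58; ΔP = 5 − 10 = -5.
Midpoints: P̄ = 7.50, Q̄ = 171.0.
ε = (ΔQ/ΔP)(P̄/Q̄) = (58/-5)(7.50/171.0).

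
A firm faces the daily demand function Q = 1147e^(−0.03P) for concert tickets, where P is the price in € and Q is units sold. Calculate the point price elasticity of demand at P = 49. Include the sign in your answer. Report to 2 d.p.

-1.47

At P = 49, Q = 263.725.
dQ/dP = −0.03·1147e^(−0.03P) = −0.03Q = -7.912.
ε = (dQ/dP)(P/Q) = (-7.912)(49/263.725).
|ε| > 1, so demand is elastic at this price.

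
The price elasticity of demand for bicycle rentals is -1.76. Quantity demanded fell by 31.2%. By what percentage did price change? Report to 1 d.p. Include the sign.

17.7%

%ΔP ≈ %ΔQ / ε = (-31.2%)/(-1.76) = 17.73%.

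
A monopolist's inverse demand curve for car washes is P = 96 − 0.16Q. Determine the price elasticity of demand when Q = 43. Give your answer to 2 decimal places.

-12.95

At Q = 43, P = 96 − 0.16(43) = 89.12.
dP/dQ = −0.16, so dQ/dP = 1/(−0.16) = -6.250.
ε = (dQ/dP)(P/Q) = (-6.250)(89.12/43).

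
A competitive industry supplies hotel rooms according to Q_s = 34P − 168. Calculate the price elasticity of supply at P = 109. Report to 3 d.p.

At P = 109, Q_s = 3538.
dQ_s/dP = 34.
ε_s = (dQ_s/dP)(P/Q_s) = (34)(109/3538).

1.047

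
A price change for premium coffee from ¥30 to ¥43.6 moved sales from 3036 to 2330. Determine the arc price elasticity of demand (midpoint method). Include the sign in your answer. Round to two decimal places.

ΔQ = 2330 − 3036 = -706; ΔP = 43.6 − 30 = 13.6.
Midpoints: P̄ = 36.80, Q̄ = 2683.0.
ε = (ΔQ/ΔP)(P̄/Q̄) = (-706/13.6)(36.80/2683.0).

-0.71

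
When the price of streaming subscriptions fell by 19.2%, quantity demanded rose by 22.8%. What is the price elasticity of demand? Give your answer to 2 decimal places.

ε = %ΔQ / %ΔP = (22.8)/(-19.2) = -1.188.

-1.19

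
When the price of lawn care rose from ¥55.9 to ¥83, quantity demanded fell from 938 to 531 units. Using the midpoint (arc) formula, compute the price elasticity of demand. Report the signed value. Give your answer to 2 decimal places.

-1.42

ΔQ = 531 − 938 = -407; ΔP = 83 − 55.9 = 27.1.
Midpoints: P̄ = 69.45, Q̄ = 734.5.
ε = (ΔQ/ΔP)(P̄/Q̄) = (-407/27.1)(69.45/734.5).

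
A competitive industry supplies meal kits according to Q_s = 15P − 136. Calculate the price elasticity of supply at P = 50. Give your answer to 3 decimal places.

At P = 50, Q_s = 614.
dQ_s/dP = 15.
ε_s = (dQ_s/dP)(P/Q_s) = (15)(50/614).

1.221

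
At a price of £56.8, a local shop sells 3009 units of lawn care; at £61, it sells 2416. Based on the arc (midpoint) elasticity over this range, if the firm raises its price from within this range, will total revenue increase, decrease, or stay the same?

Arc ε = (-593/4.2)(58.90/2712.5) ≈ -3.066.
|ε| = 3.07 > 1, so demand is elastic. A price rise therefore reduces total revenue.

decrease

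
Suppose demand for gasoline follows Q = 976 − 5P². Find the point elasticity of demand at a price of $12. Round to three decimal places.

-5.625

At P = 12, Q = 256.
dQ/dP = −10P = -120.
ε = (dQ/dP)(P/Q) = (-120)(12/256).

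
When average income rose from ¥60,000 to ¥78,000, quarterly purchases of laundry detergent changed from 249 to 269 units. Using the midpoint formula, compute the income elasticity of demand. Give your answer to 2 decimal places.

ΔQ = 20, ΔI = 18000. Midpoints: Ī = 69,000, Q̄ = 259.0.
ε_I = (ΔQ/ΔI)(Ī/Q̄) = (20/18000)(69000/259.0).

0.30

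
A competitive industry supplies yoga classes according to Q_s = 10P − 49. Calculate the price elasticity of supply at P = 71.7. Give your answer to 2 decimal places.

At P = 71.7, Q_s = 668.
dQ_s/dP = 10.
ε_s = (dQ_s/dP)(P/Q_s) = (10)(71.7/668).

1.07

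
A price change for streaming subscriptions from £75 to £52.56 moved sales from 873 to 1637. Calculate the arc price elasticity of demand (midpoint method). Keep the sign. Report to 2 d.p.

ΔQ = 1637 − 873 = 764; ΔP = 52.56 − 75 = -22.44.
Midpoints: P̄ = 63.78, Q̄ = 1255.0.
ε = (ΔQ/ΔP)(P̄/Q̄) = (764/-22.44)(63.78/1255.0).

-1.73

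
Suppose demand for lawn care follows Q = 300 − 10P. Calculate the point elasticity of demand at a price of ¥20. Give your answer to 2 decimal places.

-2.00

At P = 20, Q = 100.
dQ/dP = −10.
ε = (dQ/dP)(P/Q) = (-10)(20/100).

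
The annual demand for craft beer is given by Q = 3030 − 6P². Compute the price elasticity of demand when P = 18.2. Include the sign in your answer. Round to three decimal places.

-3.813

At P = 18.2, Q = 1042.560.
dQ/dP = −12P = -218.400.
ε = (dQ/dP)(P/Q) = (-218.400)(18.2/1042.560).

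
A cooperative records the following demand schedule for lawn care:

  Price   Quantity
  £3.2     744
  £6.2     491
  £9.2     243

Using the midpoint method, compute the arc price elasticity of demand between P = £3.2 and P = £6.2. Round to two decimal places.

-0.64

At P = 3.2, Q = 744; at P = 6.2, Q = 491.
ΔQ = -253, ΔP = 3.0. Midpoints: P̄ = 4.70, Q̄ = 617.5.
ε = (ΔQ/ΔP)(P̄/Q̄) = (-253/3.0)(4.70/617.5).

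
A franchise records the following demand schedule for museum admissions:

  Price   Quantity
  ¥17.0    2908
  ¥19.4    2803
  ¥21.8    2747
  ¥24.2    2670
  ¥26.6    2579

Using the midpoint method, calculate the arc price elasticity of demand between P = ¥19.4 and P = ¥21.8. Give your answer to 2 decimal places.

-0.17

At P = 19.4, Q = 2803; at P = 21.8, Q = 2747.
ΔQ = -56, ΔP = 2.4. Midpoints: P̄ = 20.60, Q̄ = 2775.0.
ε = (ΔQ/ΔP)(P̄/Q̄) = (-56/2.4)(20.60/2775.0).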